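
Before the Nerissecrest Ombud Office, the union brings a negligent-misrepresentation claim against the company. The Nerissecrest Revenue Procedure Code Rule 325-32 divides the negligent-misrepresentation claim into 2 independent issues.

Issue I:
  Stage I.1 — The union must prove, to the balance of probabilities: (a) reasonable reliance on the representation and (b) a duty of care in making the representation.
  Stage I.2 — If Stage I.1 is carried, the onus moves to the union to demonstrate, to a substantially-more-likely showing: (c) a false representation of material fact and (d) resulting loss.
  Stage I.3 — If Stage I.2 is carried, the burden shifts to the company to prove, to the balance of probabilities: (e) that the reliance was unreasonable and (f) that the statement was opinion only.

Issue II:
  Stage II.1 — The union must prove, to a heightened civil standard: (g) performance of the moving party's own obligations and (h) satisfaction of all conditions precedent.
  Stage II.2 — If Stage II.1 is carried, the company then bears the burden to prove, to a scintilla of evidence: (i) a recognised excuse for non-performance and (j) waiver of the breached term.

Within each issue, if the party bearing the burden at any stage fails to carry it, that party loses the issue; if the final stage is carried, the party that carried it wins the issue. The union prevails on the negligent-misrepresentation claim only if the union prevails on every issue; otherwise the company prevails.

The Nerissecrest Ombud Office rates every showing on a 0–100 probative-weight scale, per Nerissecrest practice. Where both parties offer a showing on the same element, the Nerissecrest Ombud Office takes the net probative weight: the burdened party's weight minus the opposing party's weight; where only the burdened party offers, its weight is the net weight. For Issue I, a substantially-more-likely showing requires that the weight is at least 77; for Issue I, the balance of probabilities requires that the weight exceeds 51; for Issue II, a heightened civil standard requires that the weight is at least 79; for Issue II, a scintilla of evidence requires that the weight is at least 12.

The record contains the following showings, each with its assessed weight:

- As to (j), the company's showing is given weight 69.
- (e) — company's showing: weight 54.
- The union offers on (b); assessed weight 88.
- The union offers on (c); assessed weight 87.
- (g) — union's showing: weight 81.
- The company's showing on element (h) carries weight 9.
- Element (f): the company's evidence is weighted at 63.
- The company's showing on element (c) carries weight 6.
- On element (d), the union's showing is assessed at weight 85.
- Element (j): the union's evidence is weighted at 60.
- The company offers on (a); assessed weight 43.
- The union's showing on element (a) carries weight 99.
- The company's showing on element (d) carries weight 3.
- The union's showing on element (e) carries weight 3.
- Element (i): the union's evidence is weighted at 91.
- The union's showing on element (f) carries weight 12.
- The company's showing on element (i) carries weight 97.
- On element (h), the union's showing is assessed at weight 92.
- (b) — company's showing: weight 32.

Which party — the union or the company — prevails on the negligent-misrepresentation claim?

union

— Issue I —
Stage I.1 — burden on union; standard: the balance of probabilities (weight exceeds 51).
    (a): 99 − 43 = 56 > 51 [met]
    (b): 88 − 32 = 56 > 51 [met]
  Stage I.1 is satisfied; the union continues to bear the burden.
Stage I.2 — burden on union; standard: a substantially-more-likely showing (weight is at least 77).
    (c): 87 − 6 = 81 ≥ 77 [met]
    (d): 85 − 3 = 82 ≥ 77 [met]
  The union carries Stage I.2; the company now bears the burden.
Stage I.3 — burden on company; standard: the balance of probabilities (weight exceeds 51).
    (e): 54 − 3 = 51 ≤ 51 [not met]
    (f): 63 − 12 = 51 ≤ 51 [not met]
  The company does not carry Stage I.3.
The union prevails on this issue.
— Issue II —
Stage II.1 (union, a heightened civil standard, weight is at least 79): (g) 81 ≥ 79 — meets; (h) net 92−9=83 ≥ 79 — meets.
  The union carries Stage II.1; the company now bears the burden.
Stage II.2 (company, a scintilla of evidence, weight is at least 12): (i) net 97−91=6 < 12 — fails; (j) net 69−60=9 < 12 — fails.
  Not every element is met, so the company fails to carry Stage II.2.
The union prevails on this issue.
Per-issue: Issue I → union; Issue II → union. The union must prevail on every issue; overall, the union prevails.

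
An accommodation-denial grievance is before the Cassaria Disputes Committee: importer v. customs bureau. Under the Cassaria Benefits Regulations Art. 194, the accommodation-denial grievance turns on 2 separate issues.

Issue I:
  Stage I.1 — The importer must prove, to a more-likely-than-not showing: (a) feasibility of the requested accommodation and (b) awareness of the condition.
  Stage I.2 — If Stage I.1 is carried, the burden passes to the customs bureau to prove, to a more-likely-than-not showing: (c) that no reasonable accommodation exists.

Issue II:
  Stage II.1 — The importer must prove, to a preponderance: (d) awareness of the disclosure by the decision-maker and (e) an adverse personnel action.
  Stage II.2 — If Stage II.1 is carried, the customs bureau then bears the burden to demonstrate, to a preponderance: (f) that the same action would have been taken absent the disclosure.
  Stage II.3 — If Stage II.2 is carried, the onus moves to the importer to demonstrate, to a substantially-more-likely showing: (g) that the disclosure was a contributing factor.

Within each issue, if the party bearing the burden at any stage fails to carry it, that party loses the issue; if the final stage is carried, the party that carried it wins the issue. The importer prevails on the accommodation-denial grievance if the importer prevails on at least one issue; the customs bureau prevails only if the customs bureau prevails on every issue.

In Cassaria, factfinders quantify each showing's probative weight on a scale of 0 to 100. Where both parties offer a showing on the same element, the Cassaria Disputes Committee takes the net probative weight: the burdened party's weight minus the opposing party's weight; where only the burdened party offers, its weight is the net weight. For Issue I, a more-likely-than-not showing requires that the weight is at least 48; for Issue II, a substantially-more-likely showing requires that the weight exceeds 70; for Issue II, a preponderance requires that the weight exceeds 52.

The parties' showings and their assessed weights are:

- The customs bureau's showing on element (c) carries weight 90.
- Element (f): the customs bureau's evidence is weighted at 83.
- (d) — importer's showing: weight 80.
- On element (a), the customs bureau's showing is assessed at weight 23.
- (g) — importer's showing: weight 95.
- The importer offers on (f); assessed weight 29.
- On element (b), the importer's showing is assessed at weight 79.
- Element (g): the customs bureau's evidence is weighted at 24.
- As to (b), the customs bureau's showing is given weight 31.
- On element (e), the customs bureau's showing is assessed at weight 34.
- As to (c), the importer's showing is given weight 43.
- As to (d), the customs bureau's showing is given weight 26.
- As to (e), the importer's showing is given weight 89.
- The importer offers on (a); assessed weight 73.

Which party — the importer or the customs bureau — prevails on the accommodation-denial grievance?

— Issue I —
At Stage I.1 the importer must meet a more-likely-than-not showing (weight is at least 48): on (a) the weight is 73 less the opposing 23 gives net 50, ≥ 48, so (a) meets the standard; on (b) the weight is 79 less the opposing 31 gives net 48, ≥ 48, so (b) meets the standard.
  The importer carries Stage I.1; the customs bureau now bears the burden.
At Stage I.2 the customs bureau must meet a more-likely-than-not showing (weight is at least 48): on (c) the weight is 90 less the opposing 43 gives net 47, which does not reach 48, so (c) does not meet the standard.
  Stage I.2 not carried; the customs bureau fails its burden.
The analysis ends at Stage I.2; the importer prevails on this issue.
— Issue II —
At Stage II.1 the importer must meet a preponderance (weight exceeds 52): on (d) the weight is 80 less the opposing 26 gives net 54, > 52, so (d) meets the standard; on (e) the weight is 89 less the opposing 34 gives net 55, > 52, so (e) meets the standard.
  All elements met. The burden passes to the customs bureau.
At Stage II.2 the customs bureau must meet a preponderance (weight exceeds 52): on (f) the weight is 83 less the opposing 29 gives net 54, which does exceed 52, so (f) meets the standard.
  Stage II.2 carried; the burden shifts to the importer.
At Stage II.3 the importer must meet a substantially-more-likely showing (weight exceeds 70): on (g) the weight is 95 less the opposing 24 gives net 71, which does exceed 70, so (g) meets the standard.
  All elements met at the final stage.
All stages carried — the importer prevails on this issue.
Per-issue: Issue I → importer; Issue II → importer. The importer must prevail on at least one issue; overall, the importer prevails.

importer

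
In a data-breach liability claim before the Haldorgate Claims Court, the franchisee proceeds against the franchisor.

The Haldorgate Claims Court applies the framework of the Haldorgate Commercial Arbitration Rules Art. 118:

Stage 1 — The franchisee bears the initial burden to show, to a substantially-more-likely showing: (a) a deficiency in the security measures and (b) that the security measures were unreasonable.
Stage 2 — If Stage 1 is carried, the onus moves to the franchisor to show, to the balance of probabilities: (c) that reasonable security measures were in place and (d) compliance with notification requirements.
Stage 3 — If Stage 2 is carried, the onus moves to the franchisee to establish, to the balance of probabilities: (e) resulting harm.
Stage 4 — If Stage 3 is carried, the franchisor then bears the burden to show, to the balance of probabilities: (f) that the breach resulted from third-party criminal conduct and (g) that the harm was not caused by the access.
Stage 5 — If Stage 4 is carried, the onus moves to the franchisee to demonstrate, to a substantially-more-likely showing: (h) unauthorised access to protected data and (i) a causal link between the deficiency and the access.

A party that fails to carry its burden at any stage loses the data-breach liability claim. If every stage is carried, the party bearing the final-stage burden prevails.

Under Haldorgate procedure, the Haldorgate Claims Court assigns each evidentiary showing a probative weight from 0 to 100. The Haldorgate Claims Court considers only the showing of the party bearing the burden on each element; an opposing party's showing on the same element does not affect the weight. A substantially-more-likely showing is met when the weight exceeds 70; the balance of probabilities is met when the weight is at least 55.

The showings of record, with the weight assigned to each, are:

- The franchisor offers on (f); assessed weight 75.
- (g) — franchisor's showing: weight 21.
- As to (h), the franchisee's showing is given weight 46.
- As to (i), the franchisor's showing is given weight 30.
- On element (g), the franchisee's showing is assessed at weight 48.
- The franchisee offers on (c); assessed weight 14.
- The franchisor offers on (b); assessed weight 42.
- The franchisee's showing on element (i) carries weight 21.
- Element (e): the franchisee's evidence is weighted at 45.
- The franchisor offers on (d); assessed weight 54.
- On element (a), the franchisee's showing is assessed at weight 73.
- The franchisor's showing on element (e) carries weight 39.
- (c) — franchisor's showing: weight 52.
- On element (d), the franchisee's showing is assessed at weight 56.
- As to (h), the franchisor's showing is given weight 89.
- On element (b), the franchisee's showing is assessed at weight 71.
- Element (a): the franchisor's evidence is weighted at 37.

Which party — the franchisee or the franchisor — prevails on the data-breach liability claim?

Stage 1 — burden on franchisee; standard: a substantially-more-likely showing (weight exceeds 70).
    (a): 73 (franchisor's 37 disregarded) > 70 [met]
    (b): 71 (franchisor's 42 disregarded) > 70 [met]
  The franchisee carries Stage 1; the franchisor now bears the burden.
Stage 2 — burden on franchisor; standard: the balance of probabilities (weight is at least 55).
    (c): 52 (franchisee's 14 disregarded) < 55 [not met]
    (d): 54 (franchisee's 56 disregarded) < 55 [not met]
  The franchisor does not carry Stage 2.
The franchisee prevails.

franchisee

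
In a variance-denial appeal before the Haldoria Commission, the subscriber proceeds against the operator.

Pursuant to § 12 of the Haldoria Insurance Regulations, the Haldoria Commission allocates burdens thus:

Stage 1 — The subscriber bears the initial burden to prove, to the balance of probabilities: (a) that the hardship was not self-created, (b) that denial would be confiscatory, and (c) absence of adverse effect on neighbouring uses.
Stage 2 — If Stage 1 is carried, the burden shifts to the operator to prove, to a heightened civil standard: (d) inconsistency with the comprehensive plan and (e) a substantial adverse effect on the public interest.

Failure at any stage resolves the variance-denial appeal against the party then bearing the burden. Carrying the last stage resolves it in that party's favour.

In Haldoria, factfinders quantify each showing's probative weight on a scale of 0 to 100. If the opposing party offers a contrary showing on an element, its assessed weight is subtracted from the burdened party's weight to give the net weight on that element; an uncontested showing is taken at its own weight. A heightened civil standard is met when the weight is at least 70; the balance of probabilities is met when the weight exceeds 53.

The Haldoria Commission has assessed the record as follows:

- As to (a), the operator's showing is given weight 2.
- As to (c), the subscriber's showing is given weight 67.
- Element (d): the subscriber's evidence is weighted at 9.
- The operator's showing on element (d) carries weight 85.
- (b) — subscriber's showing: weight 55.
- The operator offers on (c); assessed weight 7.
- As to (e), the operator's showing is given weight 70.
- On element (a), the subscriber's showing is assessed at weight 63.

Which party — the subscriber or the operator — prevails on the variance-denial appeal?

operator

At Stage 1 the subscriber must meet the balance of probabilities (weight exceeds 53): on (a) the weight is 63 less the opposing 2 gives net 61, > 53, so (a) meets the standard; on (b) the weight is 55, which does exceed 53, so (b) meets the standard; on (c) the weight is 67 less the opposing 7 gives net 60, which does exceed 53, so (c) meets the standard.
  The subscriber carries Stage 1; the operator now bears the burden.
At Stage 2 the operator must meet a heightened civil standard (weight is at least 70): on (d) the weight is 85 less the opposing 9 gives net 76, ≥ 70, so (d) meets the standard; on (e) the weight is 70, ≥ 70, so (e) meets the standard.
  The operator carries the last stage.
Every stage carried; the operator prevails.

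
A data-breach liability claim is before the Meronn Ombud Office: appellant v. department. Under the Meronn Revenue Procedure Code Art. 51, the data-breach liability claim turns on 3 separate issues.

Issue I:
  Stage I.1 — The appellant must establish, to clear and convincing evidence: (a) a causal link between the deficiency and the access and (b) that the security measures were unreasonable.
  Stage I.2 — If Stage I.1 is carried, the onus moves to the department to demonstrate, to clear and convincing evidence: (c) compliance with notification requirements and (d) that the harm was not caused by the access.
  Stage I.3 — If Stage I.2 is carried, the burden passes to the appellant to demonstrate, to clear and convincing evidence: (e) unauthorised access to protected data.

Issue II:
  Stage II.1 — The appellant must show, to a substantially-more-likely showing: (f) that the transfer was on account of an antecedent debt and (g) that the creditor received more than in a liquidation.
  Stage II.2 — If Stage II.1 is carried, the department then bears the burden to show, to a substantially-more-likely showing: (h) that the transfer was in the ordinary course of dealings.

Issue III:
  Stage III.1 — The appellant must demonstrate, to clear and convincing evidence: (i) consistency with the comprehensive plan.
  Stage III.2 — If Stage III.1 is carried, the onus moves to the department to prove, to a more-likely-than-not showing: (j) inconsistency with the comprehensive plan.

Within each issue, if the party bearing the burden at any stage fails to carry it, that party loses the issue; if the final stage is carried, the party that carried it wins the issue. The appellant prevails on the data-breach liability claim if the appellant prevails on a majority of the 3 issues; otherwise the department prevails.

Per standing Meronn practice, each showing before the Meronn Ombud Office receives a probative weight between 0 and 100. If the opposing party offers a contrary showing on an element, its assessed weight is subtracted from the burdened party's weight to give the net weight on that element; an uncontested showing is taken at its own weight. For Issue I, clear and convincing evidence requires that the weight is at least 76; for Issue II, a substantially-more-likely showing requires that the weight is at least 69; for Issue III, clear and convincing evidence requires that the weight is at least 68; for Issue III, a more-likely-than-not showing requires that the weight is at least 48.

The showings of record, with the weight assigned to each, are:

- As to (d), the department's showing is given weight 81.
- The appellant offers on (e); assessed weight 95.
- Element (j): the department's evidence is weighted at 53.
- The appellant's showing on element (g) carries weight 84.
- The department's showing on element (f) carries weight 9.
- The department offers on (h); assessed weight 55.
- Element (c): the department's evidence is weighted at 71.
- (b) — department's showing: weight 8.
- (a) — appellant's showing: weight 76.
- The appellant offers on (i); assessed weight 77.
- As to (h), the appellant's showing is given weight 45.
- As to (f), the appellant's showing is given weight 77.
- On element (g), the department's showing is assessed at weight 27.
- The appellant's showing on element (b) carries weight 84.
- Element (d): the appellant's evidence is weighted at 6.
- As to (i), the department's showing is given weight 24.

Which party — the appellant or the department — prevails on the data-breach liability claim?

— Issue I —
At Stage I.1 the appellant must meet clear and convincing evidence (weight is at least 76): on (a) the weight is 76, which does reach 76, so (a) meets the standard; on (b) the weight is 84 less the opposing 8 gives net 76, which does reach 76, so (b) meets the standard.
  Stage I.1 carried; the burden shifts to the department.
At Stage I.2 the department must meet clear and convincing evidence (weight is at least 76): on (c) the weight is 71, which does not reach 76, so (c) does not meet the standard; on (d) the weight is 81 less the opposing 6 gives net 75, < 76, so (d) does not meet the standard.
  Stage I.2 not carried; the department fails its burden.
So the appellant prevails on this issue.
— Issue II —
Stage II.1 (appellant, a substantially-more-likely showing, weight is at least 69): (f) net 77−9=68 < 69 — fails; (g) net 84−27=57 < 69 — fails.
  Not every element is met, so the appellant fails to carry Stage II.1.
The department prevails on this issue.
— Issue III —
At Stage III.1 the appellant must meet clear and convincing evidence (weight is at least 68): on (i) the weight is 77 less the opposing 24 gives net 53, < 68, so (i) does not meet the standard.
  The appellant does not carry Stage III.1.
The department prevails on this issue.
Per-issue: Issue I → appellant; Issue II → department; Issue III → department. The appellant must prevail on a majority of issues; overall, the department prevails.

department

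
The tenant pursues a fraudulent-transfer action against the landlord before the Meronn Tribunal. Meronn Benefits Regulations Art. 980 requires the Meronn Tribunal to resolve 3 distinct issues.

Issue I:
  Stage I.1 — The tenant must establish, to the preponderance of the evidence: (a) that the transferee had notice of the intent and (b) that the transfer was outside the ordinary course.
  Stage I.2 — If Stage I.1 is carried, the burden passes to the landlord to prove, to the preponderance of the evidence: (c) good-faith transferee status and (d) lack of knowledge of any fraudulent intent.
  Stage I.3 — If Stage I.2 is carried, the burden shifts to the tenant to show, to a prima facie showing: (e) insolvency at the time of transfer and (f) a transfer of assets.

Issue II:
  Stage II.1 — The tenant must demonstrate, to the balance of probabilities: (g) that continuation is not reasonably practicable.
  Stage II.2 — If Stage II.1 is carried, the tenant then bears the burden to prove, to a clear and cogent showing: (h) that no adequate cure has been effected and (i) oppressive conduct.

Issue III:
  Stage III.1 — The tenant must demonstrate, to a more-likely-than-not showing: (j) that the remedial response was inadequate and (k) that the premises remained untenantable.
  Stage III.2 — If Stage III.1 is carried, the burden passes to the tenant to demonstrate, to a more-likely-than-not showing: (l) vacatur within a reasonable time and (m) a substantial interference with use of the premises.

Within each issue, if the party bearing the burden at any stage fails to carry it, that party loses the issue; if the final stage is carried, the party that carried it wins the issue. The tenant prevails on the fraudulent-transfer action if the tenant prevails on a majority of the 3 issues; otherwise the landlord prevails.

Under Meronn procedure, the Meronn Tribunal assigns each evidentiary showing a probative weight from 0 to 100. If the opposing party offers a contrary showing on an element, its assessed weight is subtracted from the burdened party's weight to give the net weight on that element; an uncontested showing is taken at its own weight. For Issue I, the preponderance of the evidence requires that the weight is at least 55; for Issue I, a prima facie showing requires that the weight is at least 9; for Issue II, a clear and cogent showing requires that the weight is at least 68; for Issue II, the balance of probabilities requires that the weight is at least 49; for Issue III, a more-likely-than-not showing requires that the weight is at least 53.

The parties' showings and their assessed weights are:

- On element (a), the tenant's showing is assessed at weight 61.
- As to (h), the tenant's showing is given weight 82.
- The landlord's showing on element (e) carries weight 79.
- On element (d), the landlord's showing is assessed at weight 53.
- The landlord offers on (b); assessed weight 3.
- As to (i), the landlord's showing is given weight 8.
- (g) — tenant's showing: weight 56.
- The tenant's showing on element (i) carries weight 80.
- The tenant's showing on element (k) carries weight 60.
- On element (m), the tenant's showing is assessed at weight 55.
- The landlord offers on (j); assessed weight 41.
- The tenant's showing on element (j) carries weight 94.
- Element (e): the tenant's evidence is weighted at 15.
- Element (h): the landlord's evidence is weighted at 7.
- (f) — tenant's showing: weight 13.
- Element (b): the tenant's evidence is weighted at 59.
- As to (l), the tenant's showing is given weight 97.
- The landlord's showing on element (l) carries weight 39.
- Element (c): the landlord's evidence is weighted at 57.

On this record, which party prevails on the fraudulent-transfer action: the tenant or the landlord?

— Issue I —
At Stage I.1 the tenant must meet the preponderance of the evidence (weight is at least 55): on (a) the weight is 61, which does reach 55, so (a) meets the standard; on (b) the weight is 59 less the opposing 3 gives net 56, which does reach 55, so (b) meets the standard.
  The tenant carries Stage I.1; the landlord now bears the burden.
At Stage I.2 the landlord must meet the preponderance of the evidence (weight is at least 55): on (c) the weight is 57, which does reach 55, so (c) meets the standard; on (d) the weight is 53, which does not reach 55, so (d) does not meet the standard.
  Stage I.2 not carried; the landlord fails its burden.
The tenant prevails on this issue.
— Issue II —
At Stage II.1 the tenant must meet the balance of probabilities (weight is at least 49): on (g) the weight is 56, ≥ 49, so (g) meets the standard.
  All elements met. The tenant retains the burden for Stage II.2.
At Stage II.2 the tenant must meet a clear and cogent showing (weight is at least 68): on (h) the weight is 82 less the opposing 7 gives net 75, ≥ 68, so (h) meets the standard; on (i) the weight is 80 less the opposing 8 gives net 72, which does reach 68, so (i) meets the standard.
  The tenant carries the last stage.
Every stage carried; the tenant prevails on this issue.
— Issue III —
Stage III.1 — burden on tenant; standard: a more-likely-than-not showing (weight is at least 53).
    (j): 94 − 41 = 53 ≥ 53 [met]
    (k): 60 ≥ 53 [met]
  Stage III.1 is satisfied; the tenant continues to bear the burden.
Stage III.2 — burden on tenant; standard: a more-likely-than-not showing (weight is at least 53).
    (l): 97 − 39 = 58 ≥ 53 [met]
    (m): 55 ≥ 53 [met]
  All elements met at the final stage.
All stages carried — the tenant prevails on this issue.
Per-issue: Issue I → tenant; Issue II → tenant; Issue III → tenant. The tenant must prevail on a majority of issues; overall, the tenant prevails.

tenant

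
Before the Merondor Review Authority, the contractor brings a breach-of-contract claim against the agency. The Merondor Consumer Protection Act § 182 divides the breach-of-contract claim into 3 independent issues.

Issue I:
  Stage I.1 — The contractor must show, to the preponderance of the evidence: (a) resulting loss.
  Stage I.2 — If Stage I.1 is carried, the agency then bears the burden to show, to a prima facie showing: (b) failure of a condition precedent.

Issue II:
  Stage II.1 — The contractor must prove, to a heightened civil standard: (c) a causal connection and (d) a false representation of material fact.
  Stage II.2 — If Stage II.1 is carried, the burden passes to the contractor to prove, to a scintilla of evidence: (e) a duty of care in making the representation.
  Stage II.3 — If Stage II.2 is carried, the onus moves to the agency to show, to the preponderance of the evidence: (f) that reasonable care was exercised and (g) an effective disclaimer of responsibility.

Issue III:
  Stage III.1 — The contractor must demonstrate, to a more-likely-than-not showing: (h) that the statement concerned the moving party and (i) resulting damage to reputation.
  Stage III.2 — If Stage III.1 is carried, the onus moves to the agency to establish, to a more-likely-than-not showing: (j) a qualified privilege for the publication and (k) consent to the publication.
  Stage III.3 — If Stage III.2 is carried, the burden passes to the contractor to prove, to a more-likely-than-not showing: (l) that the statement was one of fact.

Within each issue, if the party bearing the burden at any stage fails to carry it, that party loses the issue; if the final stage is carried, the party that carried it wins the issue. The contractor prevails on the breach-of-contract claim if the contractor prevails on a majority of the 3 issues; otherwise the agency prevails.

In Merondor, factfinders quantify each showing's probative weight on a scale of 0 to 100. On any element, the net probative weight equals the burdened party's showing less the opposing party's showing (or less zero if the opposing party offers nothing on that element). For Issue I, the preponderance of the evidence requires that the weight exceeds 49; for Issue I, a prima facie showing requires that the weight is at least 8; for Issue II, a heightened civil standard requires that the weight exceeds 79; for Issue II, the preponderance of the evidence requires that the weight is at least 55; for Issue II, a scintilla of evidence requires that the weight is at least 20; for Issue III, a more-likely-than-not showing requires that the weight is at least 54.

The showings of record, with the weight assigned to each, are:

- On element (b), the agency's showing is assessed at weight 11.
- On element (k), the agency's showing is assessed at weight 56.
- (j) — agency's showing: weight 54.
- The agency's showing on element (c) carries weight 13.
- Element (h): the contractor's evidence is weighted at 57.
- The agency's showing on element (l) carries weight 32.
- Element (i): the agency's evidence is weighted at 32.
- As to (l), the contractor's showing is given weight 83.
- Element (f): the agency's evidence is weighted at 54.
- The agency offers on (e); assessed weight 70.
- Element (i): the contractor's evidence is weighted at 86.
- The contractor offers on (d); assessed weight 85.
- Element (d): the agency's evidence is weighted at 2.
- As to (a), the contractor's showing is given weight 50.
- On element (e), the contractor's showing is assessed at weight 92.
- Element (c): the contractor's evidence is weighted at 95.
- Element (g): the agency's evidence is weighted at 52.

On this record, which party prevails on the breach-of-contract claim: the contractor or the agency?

agency

— Issue I —
Stage I.1 — burden on contractor; standard: the preponderance of the evidence (weight exceeds 49).
    (a): 50 > 49 [met]
  All elements met. The burden passes to the agency.
Stage I.2 — burden on agency; standard: a prima facie showing (weight is at least 8).
    (b): 11 ≥ 8 [met]
  All elements met at the final stage.
With every stage satisfied, the agency prevails on this issue.
— Issue II —
Stage II.1 (contractor, a heightened civil standard, weight exceeds 79): (c) net 95−13=82 > 79 — meets; (d) net 85−2=83 > 79 — meets.
  All elements met. The contractor retains the burden for Stage II.2.
Stage II.2 (contractor, a scintilla of evidence, weight is at least 20): (e) net 92−70=22 ≥ 20 — meets.
  All elements met. The burden passes to the agency.
Stage II.3 (agency, the preponderance of the evidence, weight is at least 55): (f) 54 < 55 — fails; (g) 52 < 55 — fails.
  The agency does not carry Stage II.3.
So the contractor prevails on this issue.
— Issue III —
Stage III.1 — burden on contractor; standard: a more-likely-than-not showing (weight is at least 54).
    (h): 57 ≥ 54 [met]
    (i): 86 − 32 = 54 ≥ 54 [met]
  Stage III.1 carried; the burden shifts to the agency.
Stage III.2 — burden on agency; standard: a more-likely-than-not showing (weight is at least 54).
    (j): 54 ≥ 54 [met]
    (k): 56 ≥ 54 [met]
  All elements met. The burden passes to the contractor.
Stage III.3 — burden on contractor; standard: a more-likely-than-not showing (weight is at least 54).
    (l): 83 − 32 = 51 < 54 [not met]
  Not every element is met, so the contractor fails to carry Stage III.3.
So the agency prevails on this issue.
Per-issue: Issue I → agency; Issue II → contractor; Issue III → agency. The contractor must prevail on a majority of issues; overall, the agency prevails.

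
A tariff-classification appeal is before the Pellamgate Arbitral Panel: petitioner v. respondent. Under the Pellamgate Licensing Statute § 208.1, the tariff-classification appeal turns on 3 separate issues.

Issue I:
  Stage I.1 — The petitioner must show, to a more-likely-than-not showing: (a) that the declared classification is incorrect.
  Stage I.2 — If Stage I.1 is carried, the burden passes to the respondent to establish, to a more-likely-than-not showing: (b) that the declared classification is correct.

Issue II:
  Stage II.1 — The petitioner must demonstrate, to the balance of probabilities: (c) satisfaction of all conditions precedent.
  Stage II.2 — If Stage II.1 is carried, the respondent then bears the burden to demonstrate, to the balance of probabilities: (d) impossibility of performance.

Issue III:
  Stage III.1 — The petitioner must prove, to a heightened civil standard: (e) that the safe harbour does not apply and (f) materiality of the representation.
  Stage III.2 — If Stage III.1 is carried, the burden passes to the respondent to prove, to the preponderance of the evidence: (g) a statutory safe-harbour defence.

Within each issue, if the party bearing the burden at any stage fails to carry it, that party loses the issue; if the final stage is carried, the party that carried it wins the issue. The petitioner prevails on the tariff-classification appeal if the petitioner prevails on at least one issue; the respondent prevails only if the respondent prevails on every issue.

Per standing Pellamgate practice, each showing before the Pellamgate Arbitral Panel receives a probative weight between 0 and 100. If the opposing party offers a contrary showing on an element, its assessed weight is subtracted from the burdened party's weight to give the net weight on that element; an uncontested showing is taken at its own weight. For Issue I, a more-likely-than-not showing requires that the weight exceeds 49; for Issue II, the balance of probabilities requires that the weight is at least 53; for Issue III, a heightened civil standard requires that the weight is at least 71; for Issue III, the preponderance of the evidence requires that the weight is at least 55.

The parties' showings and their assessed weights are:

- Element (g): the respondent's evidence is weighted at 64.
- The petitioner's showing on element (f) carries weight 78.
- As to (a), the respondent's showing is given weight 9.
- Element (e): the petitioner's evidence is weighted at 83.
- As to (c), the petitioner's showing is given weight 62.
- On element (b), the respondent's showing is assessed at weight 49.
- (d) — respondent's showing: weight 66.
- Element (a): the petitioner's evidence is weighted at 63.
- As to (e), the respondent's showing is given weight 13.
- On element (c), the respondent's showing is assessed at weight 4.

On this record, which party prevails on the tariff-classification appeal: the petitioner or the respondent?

petitioner

— Issue I —
At Stage I.1 the petitioner must meet a more-likely-than-not showing (weight exceeds 49): on (a) the weight is 63 less the opposing 9 gives net 54, > 49, so (a) meets the standard.
  All elements met. The burden passes to the respondent.
At Stage I.2 the respondent must meet a more-likely-than-not showing (weight exceeds 49): on (b) the weight is 49, which does not exceed 49, so (b) does not meet the standard.
  The respondent does not carry Stage I.2.
The petitioner prevails on this issue.
— Issue II —
Stage II.1 (petitioner, the balance of probabilities, weight is at least 53): (c) net 62−4=58 ≥ 53 — meets.
  Stage II.1 carried; the burden shifts to the respondent.
Stage II.2 (respondent, the balance of probabilities, weight is at least 53): (d) 66 ≥ 53 — meets.
  The respondent carries the last stage.
All stages carried — the respondent prevails on this issue.
— Issue III —
At Stage III.1 the petitioner must meet a heightened civil standard (weight is at least 71): on (e) the weight is 83 less the opposing 13 gives net 70, < 71, so (e) does not meet the standard; on (f) the weight is 78, which does reach 71, so (f) meets the standard.
  Stage III.1 not carried; the petitioner fails its burden.
The respondent prevails on this issue.
Per-issue: Issue I → petitioner; Issue II → respondent; Issue III → respondent. The petitioner must prevail on at least one issue; overall, the petitioner prevails.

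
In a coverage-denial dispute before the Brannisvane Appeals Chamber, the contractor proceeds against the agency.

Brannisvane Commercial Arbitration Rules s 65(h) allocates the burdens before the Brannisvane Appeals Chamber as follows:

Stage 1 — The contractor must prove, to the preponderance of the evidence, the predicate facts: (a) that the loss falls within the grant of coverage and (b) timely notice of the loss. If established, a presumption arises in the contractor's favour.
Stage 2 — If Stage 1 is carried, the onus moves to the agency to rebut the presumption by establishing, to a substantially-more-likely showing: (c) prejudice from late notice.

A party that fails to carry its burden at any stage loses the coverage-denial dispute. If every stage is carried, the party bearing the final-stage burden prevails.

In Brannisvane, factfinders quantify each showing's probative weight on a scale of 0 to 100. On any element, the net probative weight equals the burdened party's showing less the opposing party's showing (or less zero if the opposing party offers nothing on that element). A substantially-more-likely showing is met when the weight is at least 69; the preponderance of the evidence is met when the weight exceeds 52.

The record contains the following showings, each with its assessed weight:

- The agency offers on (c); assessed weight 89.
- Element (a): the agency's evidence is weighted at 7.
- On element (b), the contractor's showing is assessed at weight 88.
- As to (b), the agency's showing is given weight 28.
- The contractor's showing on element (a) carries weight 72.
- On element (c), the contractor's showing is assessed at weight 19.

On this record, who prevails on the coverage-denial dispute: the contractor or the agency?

agency

Stage 1 (contractor, the preponderance of the evidence, weight exceeds 52): (a) net 72−7=65 > 52 — meets; (b) net 88−28=60 > 52 — meets.
  All elements met. The burden passes to the agency.
Stage 2 (agency, a substantially-more-likely showing, weight is at least 69): (c) net 89−19=70 ≥ 69 — meets.
  Stage 2 carried; the final stage is satisfied.
Every stage carried; the agency prevails.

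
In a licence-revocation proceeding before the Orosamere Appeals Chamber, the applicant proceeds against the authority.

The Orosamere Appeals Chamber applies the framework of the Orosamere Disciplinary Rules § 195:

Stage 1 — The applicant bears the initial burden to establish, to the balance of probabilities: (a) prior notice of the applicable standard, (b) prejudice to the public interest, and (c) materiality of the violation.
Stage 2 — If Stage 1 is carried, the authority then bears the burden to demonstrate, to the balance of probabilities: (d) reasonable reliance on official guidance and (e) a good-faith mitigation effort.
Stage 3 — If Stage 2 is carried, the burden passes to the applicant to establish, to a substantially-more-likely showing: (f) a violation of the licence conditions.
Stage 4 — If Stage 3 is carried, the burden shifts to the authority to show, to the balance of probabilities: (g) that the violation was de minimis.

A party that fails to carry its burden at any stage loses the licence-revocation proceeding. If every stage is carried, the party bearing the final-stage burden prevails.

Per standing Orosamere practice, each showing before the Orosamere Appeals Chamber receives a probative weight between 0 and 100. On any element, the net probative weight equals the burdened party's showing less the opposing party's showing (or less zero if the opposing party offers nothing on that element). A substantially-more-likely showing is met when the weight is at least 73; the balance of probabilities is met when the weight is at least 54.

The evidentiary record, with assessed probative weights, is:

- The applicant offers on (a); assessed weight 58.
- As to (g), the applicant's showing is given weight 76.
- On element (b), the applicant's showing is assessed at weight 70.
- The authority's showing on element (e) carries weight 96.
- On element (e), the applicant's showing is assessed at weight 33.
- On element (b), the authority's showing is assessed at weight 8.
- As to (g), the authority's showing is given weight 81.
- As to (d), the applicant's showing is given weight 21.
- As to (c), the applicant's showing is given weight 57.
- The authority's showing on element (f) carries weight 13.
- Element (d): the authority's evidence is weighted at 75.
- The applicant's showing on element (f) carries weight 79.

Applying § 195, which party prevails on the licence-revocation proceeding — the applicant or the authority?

authority

At Stage 1 the applicant must meet the balance of probabilities (weight is at least 54): on (a) the weight is 58, which does reach 54, so (a) meets the standard; on (b) the weight is 70 less the opposing 8 gives net 62, which does reach 54, so (b) meets the standard; on (c) the weight is 57, ≥ 54, so (c) meets the standard.
  Stage 1 is satisfied; the onus moves to the authority.
At Stage 2 the authority must meet the balance of probabilities (weight is at least 54): on (d) the weight is 75 less the opposing 21 gives net 54, which does reach 54, so (d) meets the standard; on (e) the weight is 96 less the opposing 33 gives net 63, ≥ 54, so (e) meets the standard.
  Stage 2 is satisfied; the onus moves to the applicant.
At Stage 3 the applicant must meet a substantially-more-likely showing (weight is at least 73): on (f) the weight is 79 less the opposing 13 gives net 66, < 73, so (f) does not meet the standard.
  Not every element is met, so the applicant fails to carry Stage 3.
The analysis ends at Stage 3; the authority prevails.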